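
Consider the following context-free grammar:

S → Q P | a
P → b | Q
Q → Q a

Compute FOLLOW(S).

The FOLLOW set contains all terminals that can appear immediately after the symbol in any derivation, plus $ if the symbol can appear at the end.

We compute FOLLOW(S) using the standard algorithm.
FOLLOW(S) starts with {$}.
FIRST(P) = {b}
FIRST(Q) = {}
FIRST(S) = {a}
FOLLOW(P) = {$}
FOLLOW(Q) = {$, a, b}
FOLLOW(S) = {$}
Therefore, FOLLOW(S) = {$}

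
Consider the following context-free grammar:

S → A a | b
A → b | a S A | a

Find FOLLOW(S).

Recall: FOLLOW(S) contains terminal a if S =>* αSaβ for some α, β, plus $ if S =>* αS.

We compute FOLLOW(S) using the standard algorithm.
FOLLOW(S) starts with {$}.
FIRST(A) = {a, b}
FIRST(S) = {a, b}
FOLLOW(A) = {a}
FOLLOW(S) = {$, a, b}
Therefore, FOLLOW(S) = {$, a, b}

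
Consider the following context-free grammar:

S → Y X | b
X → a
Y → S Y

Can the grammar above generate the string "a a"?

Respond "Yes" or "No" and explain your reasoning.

No - no valid derivation exists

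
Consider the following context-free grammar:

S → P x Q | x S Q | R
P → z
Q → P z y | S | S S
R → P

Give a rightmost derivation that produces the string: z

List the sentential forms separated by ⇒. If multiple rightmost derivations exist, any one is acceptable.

S ⇒ R ⇒ P ⇒ z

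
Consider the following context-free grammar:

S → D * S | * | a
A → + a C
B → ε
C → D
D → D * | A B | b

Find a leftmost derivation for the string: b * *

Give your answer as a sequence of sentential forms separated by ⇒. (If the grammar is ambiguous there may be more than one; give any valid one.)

S ⇒ D * S ⇒ b * S ⇒ b * *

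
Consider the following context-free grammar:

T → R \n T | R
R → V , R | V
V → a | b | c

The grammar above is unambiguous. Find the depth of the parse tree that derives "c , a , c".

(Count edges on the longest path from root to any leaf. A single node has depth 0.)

5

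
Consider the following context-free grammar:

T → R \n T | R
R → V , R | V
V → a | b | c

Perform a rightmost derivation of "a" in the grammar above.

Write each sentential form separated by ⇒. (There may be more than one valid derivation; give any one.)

T ⇒ R ⇒ V ⇒ a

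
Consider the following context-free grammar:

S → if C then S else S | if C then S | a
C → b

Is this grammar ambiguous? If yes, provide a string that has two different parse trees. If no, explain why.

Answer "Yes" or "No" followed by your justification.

Yes - the string 'if b then a else if b then if b then a else a' has two distinct leftmost derivations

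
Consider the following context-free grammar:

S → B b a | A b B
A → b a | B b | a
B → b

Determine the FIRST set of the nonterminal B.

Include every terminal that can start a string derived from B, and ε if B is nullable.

We compute FIRST(B) using the standard algorithm.
FIRST(A) = {a, b}
FIRST(B) = {b}
FIRST(S) = {a, b}
Therefore, FIRST(B) = {b}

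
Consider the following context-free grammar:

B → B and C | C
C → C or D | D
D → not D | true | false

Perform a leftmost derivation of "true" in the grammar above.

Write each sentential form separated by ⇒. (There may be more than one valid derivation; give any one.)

B ⇒ C ⇒ D ⇒ true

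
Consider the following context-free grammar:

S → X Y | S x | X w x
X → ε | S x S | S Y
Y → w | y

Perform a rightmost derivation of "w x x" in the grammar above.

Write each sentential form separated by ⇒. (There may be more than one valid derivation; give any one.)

S ⇒ S x ⇒ X w x x ⇒ w x x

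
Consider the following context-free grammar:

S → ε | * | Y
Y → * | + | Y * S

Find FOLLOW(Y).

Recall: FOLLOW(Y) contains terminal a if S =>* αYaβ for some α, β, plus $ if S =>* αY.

We compute FOLLOW(Y) using the standard algorithm.
FOLLOW(S) starts with {$}.
FIRST(S) = {*, +, ε}
FIRST(Y) = {*, +}
FOLLOW(S) = {$, *}
FOLLOW(Y) = {$, *}
Therefore, FOLLOW(Y) = {$, *}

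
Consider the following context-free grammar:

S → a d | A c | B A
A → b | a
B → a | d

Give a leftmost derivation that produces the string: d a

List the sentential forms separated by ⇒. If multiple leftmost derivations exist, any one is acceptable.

S ⇒ B A ⇒ d A ⇒ d a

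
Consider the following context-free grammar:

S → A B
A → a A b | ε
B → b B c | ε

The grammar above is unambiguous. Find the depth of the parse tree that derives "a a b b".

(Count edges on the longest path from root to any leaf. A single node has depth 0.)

4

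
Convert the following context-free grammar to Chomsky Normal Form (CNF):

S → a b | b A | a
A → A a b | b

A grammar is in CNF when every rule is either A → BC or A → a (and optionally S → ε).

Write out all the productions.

TA → a; TB → b; S → a; A → b; S → TA TB; S → TB A; A → A X0; X0 → TA TB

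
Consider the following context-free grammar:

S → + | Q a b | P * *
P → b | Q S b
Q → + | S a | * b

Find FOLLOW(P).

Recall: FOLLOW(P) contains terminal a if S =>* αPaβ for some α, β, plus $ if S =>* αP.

We compute FOLLOW(P) using the standard algorithm.
FOLLOW(S) starts with {$}.
FIRST(P) = {*, +, b}
FIRST(Q) = {*, +, b}
FIRST(S) = {*, +, b}
FOLLOW(P) = {*}
FOLLOW(Q) = {*, +, a, b}
FOLLOW(S) = {$, a, b}
Therefore, FOLLOW(P) = {*}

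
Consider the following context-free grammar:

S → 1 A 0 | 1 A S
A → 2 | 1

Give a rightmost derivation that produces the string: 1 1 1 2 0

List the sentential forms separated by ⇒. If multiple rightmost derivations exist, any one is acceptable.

S ⇒ 1 A S ⇒ 1 A 1 A 0 ⇒ 1 A 1 2 0 ⇒ 1 1 1 2 0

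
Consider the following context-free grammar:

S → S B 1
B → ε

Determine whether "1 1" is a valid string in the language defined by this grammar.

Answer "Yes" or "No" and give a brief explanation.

No - no valid derivation exists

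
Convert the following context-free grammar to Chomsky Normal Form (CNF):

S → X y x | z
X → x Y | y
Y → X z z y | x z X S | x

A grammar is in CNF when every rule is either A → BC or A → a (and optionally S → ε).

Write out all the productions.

TY → y; TX → x; S → z; X → y; TZ → z; Y → x; S → X X0; X0 → TY TX; X → TX Y; Y → X X1; X1 → TZ X2; X2 → TZ TY; Y → TX X3; X3 → TZ X4; X4 → X S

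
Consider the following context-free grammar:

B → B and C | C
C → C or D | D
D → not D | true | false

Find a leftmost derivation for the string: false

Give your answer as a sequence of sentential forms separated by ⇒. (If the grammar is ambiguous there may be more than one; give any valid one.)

B ⇒ C ⇒ D ⇒ false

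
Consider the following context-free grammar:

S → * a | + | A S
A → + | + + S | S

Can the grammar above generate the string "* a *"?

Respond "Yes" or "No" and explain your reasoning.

No - no valid derivation exists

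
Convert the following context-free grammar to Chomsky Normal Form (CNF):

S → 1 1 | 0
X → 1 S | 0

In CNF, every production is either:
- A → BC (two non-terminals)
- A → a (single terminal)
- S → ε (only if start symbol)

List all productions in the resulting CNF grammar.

T1 → 1; S → 0; X → 0; S → T1 T1; X → T1 S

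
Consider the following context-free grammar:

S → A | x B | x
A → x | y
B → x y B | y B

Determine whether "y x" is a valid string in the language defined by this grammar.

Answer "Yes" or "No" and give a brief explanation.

No - no valid derivation exists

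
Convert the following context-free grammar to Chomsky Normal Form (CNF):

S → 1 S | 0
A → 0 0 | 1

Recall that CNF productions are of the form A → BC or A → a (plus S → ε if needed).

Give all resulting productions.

T1 → 1; S → 0; T0 → 0; A → 1; S → T1 S; A → T0 T0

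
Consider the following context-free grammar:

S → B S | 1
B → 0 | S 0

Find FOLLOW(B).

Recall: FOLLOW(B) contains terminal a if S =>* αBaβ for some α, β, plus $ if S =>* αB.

We compute FOLLOW(B) using the standard algorithm.
FOLLOW(S) starts with {$}.
FIRST(B) = {0, 1}
FIRST(S) = {0, 1}
FOLLOW(B) = {0, 1}
FOLLOW(S) = {$, 0}
Therefore, FOLLOW(B) = {0, 1}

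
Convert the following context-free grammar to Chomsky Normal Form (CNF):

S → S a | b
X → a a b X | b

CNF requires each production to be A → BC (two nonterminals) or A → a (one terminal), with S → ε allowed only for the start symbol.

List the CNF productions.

TA → a; S → b; TB → b; X → b; S → S TA; X → TA X0; X0 → TA X1; X1 → TB X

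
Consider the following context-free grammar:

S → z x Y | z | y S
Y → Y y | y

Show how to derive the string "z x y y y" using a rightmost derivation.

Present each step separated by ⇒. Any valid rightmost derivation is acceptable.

S ⇒ z x Y ⇒ z x Y y ⇒ z x Y y y ⇒ z x y y y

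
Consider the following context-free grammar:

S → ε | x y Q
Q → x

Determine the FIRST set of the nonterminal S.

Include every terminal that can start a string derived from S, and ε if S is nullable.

We compute FIRST(S) using the standard algorithm.
FIRST(Q) = {x}
FIRST(S) = {x, ε}
Therefore, FIRST(S) = {x, ε}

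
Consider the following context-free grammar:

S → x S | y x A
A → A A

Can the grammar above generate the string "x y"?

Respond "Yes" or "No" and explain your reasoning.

No - no valid derivation exists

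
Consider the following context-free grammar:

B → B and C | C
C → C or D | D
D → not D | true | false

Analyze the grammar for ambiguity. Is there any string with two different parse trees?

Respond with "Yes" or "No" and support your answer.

No - the grammar is unambiguous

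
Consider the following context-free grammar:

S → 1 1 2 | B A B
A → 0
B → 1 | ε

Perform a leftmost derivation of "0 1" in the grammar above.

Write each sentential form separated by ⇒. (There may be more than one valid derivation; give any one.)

S ⇒ B A B ⇒ A B ⇒ 0 B ⇒ 0 1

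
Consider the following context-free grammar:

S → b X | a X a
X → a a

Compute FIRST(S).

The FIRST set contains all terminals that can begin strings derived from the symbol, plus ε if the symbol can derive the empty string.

We compute FIRST(S) using the standard algorithm.
FIRST(S) = {a, b}
FIRST(X) = {a}
Therefore, FIRST(S) = {a, b}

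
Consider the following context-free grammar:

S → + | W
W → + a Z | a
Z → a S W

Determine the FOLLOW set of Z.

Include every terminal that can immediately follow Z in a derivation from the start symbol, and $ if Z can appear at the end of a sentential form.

We compute FOLLOW(Z) using the standard algorithm.
FOLLOW(S) starts with {$}.
FIRST(S) = {+, a}
FIRST(W) = {+, a}
FIRST(Z) = {a}
FOLLOW(S) = {$, +, a}
FOLLOW(W) = {$, +, a}
FOLLOW(Z) = {$, +, a}
Therefore, FOLLOW(Z) = {$, +, a}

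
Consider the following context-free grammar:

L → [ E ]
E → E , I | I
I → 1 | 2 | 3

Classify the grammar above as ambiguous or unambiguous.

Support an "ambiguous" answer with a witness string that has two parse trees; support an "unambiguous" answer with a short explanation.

Unambiguous - every string in the language has a unique parse tree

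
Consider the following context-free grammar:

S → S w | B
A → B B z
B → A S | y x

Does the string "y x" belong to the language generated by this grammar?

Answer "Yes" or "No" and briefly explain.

Yes - a valid derivation exists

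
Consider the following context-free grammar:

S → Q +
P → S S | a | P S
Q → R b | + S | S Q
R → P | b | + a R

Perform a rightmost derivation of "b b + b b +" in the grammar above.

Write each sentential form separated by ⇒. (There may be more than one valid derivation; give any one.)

S ⇒ Q + ⇒ S Q + ⇒ S R b + ⇒ S b b + ⇒ Q + b b + ⇒ R b + b b + ⇒ b b + b b +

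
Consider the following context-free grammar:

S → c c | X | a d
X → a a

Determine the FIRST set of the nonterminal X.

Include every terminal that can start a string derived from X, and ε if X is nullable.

We compute FIRST(X) using the standard algorithm.
FIRST(S) = {a, c}
FIRST(X) = {a}
Therefore, FIRST(X) = {a}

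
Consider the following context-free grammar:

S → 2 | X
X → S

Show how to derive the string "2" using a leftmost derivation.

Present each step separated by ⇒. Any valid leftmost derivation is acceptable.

S ⇒ X ⇒ S ⇒ X ⇒ S ⇒ 2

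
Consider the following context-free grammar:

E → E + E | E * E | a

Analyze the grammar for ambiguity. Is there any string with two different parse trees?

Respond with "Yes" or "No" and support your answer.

Yes - the string 'a * a * a * a' has two distinct parse trees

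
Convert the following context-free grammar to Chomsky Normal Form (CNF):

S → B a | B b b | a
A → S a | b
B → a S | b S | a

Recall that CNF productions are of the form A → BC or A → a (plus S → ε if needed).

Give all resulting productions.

TA → a; TB → b; S → a; A → b; B → a; S → B TA; S → B X0; X0 → TB TB; A → S TA; B → TA S; B → TB S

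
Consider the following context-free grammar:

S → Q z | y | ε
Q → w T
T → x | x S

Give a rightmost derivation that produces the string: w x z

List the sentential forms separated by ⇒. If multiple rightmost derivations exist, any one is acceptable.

S ⇒ Q z ⇒ w T z ⇒ w x z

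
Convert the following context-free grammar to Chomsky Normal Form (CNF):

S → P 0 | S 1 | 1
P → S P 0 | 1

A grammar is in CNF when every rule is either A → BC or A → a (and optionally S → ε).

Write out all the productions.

T0 → 0; T1 → 1; S → 1; P → 1; S → P T0; S → S T1; P → S X0; X0 → P T0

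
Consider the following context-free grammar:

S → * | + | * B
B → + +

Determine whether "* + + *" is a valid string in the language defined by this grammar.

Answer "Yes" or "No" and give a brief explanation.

No - no valid derivation exists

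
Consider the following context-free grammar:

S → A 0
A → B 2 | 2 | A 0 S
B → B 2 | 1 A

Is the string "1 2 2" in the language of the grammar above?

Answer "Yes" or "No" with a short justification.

No - no valid derivation exists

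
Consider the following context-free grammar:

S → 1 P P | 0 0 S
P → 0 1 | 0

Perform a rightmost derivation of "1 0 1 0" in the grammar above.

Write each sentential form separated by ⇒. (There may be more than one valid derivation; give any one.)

S ⇒ 1 P P ⇒ 1 P 0 ⇒ 1 0 1 0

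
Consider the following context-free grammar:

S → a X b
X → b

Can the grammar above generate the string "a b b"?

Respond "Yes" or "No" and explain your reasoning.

Yes - a valid derivation exists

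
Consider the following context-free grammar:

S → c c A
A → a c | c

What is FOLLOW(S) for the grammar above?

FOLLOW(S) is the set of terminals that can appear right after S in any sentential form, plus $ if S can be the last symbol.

We compute FOLLOW(S) using the standard algorithm.
FOLLOW(S) starts with {$}.
FIRST(A) = {a, c}
FIRST(S) = {c}
FOLLOW(A) = {$}
FOLLOW(S) = {$}
Therefore, FOLLOW(S) = {$}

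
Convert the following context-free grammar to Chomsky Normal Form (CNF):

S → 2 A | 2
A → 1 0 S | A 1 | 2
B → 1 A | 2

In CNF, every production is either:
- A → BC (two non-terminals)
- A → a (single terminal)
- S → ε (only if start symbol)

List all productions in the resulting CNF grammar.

T2 → 2; S → 2; T1 → 1; T0 → 0; A → 2; B → 2; S → T2 A; A → T1 X0; X0 → T0 S; A → A T1; B → T1 A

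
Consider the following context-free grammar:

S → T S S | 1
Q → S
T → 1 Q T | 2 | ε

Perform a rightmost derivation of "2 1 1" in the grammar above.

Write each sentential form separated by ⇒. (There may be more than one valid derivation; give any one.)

S ⇒ T S S ⇒ T S 1 ⇒ T 1 1 ⇒ 2 1 1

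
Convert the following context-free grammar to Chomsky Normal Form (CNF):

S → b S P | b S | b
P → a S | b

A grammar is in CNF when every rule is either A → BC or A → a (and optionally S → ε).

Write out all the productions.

TB → b; S → b; TA → a; P → b; S → TB X0; X0 → S P; S → TB S; P → TA S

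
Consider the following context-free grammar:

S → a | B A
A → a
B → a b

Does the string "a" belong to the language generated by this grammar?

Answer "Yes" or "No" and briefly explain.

Yes - a valid derivation exists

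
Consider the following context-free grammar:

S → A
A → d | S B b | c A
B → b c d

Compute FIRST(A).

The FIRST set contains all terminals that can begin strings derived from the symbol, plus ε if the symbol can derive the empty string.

We compute FIRST(A) using the standard algorithm.
FIRST(A) = {c, d}
FIRST(B) = {b}
FIRST(S) = {c, d}
Therefore, FIRST(A) = {c, d}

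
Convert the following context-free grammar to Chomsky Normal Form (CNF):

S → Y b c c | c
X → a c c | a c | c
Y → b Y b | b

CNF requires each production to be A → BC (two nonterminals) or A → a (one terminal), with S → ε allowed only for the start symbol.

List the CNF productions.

TB → b; TC → c; S → c; TA → a; X → c; Y → b; S → Y X0; X0 → TB X1; X1 → TC TC; X → TA X2; X2 → TC TC; X → TA TC; Y → TB X3; X3 → Y TB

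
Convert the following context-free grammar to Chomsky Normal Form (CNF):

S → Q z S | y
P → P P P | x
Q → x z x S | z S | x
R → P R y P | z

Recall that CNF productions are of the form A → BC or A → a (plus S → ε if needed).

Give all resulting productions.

TZ → z; S → y; P → x; TX → x; Q → x; TY → y; R → z; S → Q X0; X0 → TZ S; P → P X1; X1 → P P; Q → TX X2; X2 → TZ X3; X3 → TX S; Q → TZ S; R → P X4; X4 → R X5; X5 → TY P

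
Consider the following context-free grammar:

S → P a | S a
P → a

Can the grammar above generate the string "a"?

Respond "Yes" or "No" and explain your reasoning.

No - no valid derivation exists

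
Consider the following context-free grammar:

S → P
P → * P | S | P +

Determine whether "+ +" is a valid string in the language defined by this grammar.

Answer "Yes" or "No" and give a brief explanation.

No - no valid derivation exists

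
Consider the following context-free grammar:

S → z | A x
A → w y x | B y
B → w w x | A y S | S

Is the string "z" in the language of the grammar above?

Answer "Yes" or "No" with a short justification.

Yes - a valid derivation exists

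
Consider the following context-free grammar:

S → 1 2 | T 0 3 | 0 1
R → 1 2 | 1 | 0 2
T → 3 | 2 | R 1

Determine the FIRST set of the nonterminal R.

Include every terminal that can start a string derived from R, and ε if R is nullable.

We compute FIRST(R) using the standard algorithm.
FIRST(R) = {0, 1}
FIRST(S) = {0, 1, 2, 3}
FIRST(T) = {0, 1, 2, 3}
Therefore, FIRST(R) = {0, 1}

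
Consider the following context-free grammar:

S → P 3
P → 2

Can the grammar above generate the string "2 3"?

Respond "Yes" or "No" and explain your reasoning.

Yes - a valid derivation exists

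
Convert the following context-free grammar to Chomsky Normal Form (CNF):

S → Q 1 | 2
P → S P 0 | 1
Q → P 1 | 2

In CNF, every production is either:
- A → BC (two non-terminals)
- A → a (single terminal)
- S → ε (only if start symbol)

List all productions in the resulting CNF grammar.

T1 → 1; S → 2; T0 → 0; P → 1; Q → 2; S → Q T1; P → S X0; X0 → P T0; Q → P T1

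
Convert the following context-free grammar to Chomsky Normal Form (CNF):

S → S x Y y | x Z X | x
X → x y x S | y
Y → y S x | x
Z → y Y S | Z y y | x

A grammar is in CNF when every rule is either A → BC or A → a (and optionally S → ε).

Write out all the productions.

TX → x; TY → y; S → x; X → y; Y → x; Z → x; S → S X0; X0 → TX X1; X1 → Y TY; S → TX X2; X2 → Z X; X → TX X3; X3 → TY X4; X4 → TX S; Y → TY X5; X5 → S TX; Z → TY X6; X6 → Y S; Z → Z X7; X7 → TY TY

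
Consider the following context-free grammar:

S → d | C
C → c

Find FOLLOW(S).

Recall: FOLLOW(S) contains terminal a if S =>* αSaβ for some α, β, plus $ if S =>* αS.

We compute FOLLOW(S) using the standard algorithm.
FOLLOW(S) starts with {$}.
FIRST(C) = {c}
FIRST(S) = {c, d}
FOLLOW(C) = {$}
FOLLOW(S) = {$}
Therefore, FOLLOW(S) = {$}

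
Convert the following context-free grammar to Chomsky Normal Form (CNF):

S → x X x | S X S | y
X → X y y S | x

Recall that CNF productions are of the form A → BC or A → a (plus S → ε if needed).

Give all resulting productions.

TX → x; S → y; TY → y; X → x; S → TX X0; X0 → X TX; S → S X1; X1 → X S; X → X X2; X2 → TY X3; X3 → TY S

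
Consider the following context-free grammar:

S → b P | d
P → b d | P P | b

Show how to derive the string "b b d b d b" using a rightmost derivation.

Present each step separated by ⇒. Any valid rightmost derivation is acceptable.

S ⇒ b P ⇒ b P P ⇒ b P P P ⇒ b P P b ⇒ b P b d b ⇒ b b d b d b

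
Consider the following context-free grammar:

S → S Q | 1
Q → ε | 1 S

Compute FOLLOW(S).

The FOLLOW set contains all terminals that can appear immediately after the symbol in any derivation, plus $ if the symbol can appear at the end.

We compute FOLLOW(S) using the standard algorithm.
FOLLOW(S) starts with {$}.
FIRST(Q) = {1, ε}
FIRST(S) = {1}
FOLLOW(Q) = {$, 1}
FOLLOW(S) = {$, 1}
Therefore, FOLLOW(S) = {$, 1}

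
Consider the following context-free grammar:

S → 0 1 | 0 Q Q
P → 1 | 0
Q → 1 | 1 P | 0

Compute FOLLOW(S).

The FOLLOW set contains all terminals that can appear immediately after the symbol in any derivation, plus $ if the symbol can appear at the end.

We compute FOLLOW(S) using the standard algorithm.
FOLLOW(S) starts with {$}.
FIRST(P) = {0, 1}
FIRST(Q) = {0, 1}
FIRST(S) = {0}
FOLLOW(P) = {$, 0, 1}
FOLLOW(Q) = {$, 0, 1}
FOLLOW(S) = {$}
Therefore, FOLLOW(S) = {$}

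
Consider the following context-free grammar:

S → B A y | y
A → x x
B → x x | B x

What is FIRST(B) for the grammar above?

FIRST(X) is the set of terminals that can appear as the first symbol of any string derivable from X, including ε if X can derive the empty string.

We compute FIRST(B) using the standard algorithm.
FIRST(A) = {x}
FIRST(B) = {x}
FIRST(S) = {x, y}
Therefore, FIRST(B) = {x}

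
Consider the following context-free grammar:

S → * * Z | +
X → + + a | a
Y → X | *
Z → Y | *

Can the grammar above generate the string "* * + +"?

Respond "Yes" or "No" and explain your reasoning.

No - no valid derivation exists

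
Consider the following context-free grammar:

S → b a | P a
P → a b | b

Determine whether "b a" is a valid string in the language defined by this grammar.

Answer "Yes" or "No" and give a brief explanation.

Yes - a valid derivation exists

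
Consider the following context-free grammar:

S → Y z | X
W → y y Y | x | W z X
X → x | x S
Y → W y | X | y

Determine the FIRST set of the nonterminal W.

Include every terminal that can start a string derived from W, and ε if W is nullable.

We compute FIRST(W) using the standard algorithm.
FIRST(S) = {x, y}
FIRST(W) = {x, y}
FIRST(X) = {x}
FIRST(Y) = {x, y}
Therefore, FIRST(W) = {x, y}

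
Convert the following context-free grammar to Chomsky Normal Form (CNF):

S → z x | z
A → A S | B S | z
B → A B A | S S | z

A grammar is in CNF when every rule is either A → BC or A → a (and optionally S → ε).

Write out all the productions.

TZ → z; TX → x; S → z; A → z; B → z; S → TZ TX; A → A S; A → B S; B → A X0; X0 → B A; B → S S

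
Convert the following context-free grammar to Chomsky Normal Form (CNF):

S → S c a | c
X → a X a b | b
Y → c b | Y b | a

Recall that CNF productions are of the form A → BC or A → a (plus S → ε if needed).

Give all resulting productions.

TC → c; TA → a; S → c; TB → b; X → b; Y → a; S → S X0; X0 → TC TA; X → TA X1; X1 → X X2; X2 → TA TB; Y → TC TB; Y → Y TB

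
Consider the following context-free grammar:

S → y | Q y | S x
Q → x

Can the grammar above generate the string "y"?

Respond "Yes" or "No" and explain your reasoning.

Yes - a valid derivation exists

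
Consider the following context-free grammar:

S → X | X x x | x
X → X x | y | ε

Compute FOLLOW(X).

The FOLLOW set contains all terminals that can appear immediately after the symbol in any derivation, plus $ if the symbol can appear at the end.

We compute FOLLOW(X) using the standard algorithm.
FOLLOW(S) starts with {$}.
FIRST(S) = {x, y, ε}
FIRST(X) = {x, y, ε}
FOLLOW(S) = {$}
FOLLOW(X) = {$, x}
Therefore, FOLLOW(X) = {$, x}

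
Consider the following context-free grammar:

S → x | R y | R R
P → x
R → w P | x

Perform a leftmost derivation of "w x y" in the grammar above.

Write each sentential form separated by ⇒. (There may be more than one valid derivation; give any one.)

S ⇒ R y ⇒ w P y ⇒ w x y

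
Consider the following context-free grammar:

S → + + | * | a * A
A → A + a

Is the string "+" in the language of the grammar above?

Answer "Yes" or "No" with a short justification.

No - no valid derivation exists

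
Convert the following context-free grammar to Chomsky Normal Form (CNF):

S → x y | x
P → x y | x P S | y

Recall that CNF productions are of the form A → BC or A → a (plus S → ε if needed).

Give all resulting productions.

TX → x; TY → y; S → x; P → y; S → TX TY; P → TX TY; P → TX X0; X0 → P S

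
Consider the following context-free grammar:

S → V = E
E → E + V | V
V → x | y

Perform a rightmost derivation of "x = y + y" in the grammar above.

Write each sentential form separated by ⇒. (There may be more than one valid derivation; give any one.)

S ⇒ V = E ⇒ V = E + V ⇒ V = E + y ⇒ V = V + y ⇒ V = y + y ⇒ x = y + y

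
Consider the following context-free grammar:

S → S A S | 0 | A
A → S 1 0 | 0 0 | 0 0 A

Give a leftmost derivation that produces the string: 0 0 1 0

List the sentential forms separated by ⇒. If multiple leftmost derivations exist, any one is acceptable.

S ⇒ A ⇒ S 1 0 ⇒ A 1 0 ⇒ 0 0 1 0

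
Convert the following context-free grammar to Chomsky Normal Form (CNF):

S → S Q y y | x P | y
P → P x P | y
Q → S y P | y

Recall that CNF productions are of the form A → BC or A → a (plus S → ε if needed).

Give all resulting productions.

TY → y; TX → x; S → y; P → y; Q → y; S → S X0; X0 → Q X1; X1 → TY TY; S → TX P; P → P X2; X2 → TX P; Q → S X3; X3 → TY P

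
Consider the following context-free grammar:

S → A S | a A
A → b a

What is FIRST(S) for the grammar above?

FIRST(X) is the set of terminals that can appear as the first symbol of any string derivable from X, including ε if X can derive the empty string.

We compute FIRST(S) using the standard algorithm.
FIRST(A) = {b}
FIRST(S) = {a, b}
Therefore, FIRST(S) = {a, b}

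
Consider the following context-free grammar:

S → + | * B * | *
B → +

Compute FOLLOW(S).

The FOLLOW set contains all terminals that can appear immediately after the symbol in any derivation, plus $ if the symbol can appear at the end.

We compute FOLLOW(S) using the standard algorithm.
FOLLOW(S) starts with {$}.
FIRST(B) = {+}
FIRST(S) = {*, +}
FOLLOW(B) = {*}
FOLLOW(S) = {$}
Therefore, FOLLOW(S) = {$}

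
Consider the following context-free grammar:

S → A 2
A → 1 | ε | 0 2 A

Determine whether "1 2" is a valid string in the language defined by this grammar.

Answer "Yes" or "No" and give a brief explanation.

Yes - a valid derivation exists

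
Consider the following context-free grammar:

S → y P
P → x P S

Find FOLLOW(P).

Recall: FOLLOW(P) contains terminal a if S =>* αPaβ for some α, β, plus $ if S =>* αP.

We compute FOLLOW(P) using the standard algorithm.
FOLLOW(S) starts with {$}.
FIRST(P) = {x}
FIRST(S) = {y}
FOLLOW(P) = {$, y}
FOLLOW(S) = {$, y}
Therefore, FOLLOW(P) = {$, y}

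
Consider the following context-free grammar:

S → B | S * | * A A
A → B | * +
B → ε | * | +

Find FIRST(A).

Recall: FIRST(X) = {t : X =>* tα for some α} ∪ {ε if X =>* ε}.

We compute FIRST(A) using the standard algorithm.
FIRST(A) = {*, +, ε}
FIRST(B) = {*, +, ε}
FIRST(S) = {*, +, ε}
Therefore, FIRST(A) = {*, +, ε}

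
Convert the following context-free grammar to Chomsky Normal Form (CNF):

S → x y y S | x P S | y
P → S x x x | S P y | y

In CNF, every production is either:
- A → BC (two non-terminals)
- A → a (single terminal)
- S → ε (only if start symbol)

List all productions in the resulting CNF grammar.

TX → x; TY → y; S → y; P → y; S → TX X0; X0 → TY X1; X1 → TY S; S → TX X2; X2 → P S; P → S X3; X3 → TX X4; X4 → TX TX; P → S X5; X5 → P TY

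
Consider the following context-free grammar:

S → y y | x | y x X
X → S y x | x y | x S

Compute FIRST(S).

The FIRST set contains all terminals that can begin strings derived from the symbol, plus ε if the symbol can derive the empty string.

We compute FIRST(S) using the standard algorithm.
FIRST(S) = {x, y}
FIRST(X) = {x, y}
Therefore, FIRST(S) = {x, y}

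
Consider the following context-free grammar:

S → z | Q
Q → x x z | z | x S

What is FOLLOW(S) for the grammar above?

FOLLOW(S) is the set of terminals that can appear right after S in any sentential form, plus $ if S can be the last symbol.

We compute FOLLOW(S) using the standard algorithm.
FOLLOW(S) starts with {$}.
FIRST(Q) = {x, z}
FIRST(S) = {x, z}
FOLLOW(Q) = {$}
FOLLOW(S) = {$}
Therefore, FOLLOW(S) = {$}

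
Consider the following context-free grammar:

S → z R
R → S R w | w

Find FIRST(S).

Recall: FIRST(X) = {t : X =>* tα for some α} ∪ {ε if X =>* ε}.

We compute FIRST(S) using the standard algorithm.
FIRST(R) = {w, z}
FIRST(S) = {z}
Therefore, FIRST(S) = {z}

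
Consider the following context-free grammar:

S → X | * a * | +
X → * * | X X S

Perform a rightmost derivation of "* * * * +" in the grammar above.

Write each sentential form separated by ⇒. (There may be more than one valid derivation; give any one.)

S ⇒ X ⇒ X X S ⇒ X X + ⇒ X * * + ⇒ * * * * +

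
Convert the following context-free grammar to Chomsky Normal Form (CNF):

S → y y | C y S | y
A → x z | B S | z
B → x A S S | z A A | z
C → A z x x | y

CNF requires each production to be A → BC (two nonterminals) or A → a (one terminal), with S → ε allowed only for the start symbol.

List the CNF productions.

TY → y; S → y; TX → x; TZ → z; A → z; B → z; C → y; S → TY TY; S → C X0; X0 → TY S; A → TX TZ; A → B S; B → TX X1; X1 → A X2; X2 → S S; B → TZ X3; X3 → A A; C → A X4; X4 → TZ X5; X5 → TX TX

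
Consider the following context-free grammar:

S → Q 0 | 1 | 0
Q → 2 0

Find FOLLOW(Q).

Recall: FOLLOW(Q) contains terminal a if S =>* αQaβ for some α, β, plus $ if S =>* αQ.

We compute FOLLOW(Q) using the standard algorithm.
FOLLOW(S) starts with {$}.
FIRST(Q) = {2}
FIRST(S) = {0, 1, 2}
FOLLOW(Q) = {0}
FOLLOW(S) = {$}
Therefore, FOLLOW(Q) = {0}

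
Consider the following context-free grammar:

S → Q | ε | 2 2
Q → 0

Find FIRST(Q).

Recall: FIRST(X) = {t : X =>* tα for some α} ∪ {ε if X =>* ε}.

We compute FIRST(Q) using the standard algorithm.
FIRST(Q) = {0}
FIRST(S) = {0, 2, ε}
Therefore, FIRST(Q) = {0}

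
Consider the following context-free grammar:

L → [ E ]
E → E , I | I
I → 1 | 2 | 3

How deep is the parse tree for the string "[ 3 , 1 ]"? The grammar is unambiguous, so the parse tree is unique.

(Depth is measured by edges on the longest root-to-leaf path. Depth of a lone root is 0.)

4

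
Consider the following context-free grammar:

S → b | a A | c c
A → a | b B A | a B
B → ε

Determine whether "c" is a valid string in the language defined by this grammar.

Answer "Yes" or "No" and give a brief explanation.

No - no valid derivation exists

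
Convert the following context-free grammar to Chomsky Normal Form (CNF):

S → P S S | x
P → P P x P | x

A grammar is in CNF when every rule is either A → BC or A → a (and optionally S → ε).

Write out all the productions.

S → x; TX → x; P → x; S → P X0; X0 → S S; P → P X1; X1 → P X2; X2 → TX P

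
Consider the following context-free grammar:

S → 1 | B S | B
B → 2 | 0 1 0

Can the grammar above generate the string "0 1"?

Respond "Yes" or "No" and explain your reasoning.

No - no valid derivation exists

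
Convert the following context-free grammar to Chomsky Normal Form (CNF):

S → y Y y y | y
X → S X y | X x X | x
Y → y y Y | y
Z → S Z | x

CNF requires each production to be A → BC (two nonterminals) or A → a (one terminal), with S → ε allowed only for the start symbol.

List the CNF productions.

TY → y; S → y; TX → x; X → x; Y → y; Z → x; S → TY X0; X0 → Y X1; X1 → TY TY; X → S X2; X2 → X TY; X → X X3; X3 → TX X; Y → TY X4; X4 → TY Y; Z → S Z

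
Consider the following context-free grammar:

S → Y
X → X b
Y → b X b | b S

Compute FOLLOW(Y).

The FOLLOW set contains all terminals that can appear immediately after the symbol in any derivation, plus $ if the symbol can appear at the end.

We compute FOLLOW(Y) using the standard algorithm.
FOLLOW(S) starts with {$}.
FIRST(S) = {b}
FIRST(X) = {}
FIRST(Y) = {b}
FOLLOW(S) = {$}
FOLLOW(X) = {b}
FOLLOW(Y) = {$}
Therefore, FOLLOW(Y) = {$}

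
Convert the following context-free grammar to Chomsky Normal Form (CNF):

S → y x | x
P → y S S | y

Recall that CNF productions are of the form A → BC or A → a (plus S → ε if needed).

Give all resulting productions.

TY → y; TX → x; S → x; P → y; S → TY TX; P → TY X0; X0 → S S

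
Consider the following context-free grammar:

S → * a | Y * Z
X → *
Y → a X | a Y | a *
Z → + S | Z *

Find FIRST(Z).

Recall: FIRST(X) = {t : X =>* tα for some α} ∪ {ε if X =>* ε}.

We compute FIRST(Z) using the standard algorithm.
FIRST(S) = {*, a}
FIRST(X) = {*}
FIRST(Y) = {a}
FIRST(Z) = {+}
Therefore, FIRST(Z) = {+}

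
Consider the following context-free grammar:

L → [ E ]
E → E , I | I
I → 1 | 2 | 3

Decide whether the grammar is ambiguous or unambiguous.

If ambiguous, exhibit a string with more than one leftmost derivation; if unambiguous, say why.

Unambiguous - every string in the language has a unique leftmost derivation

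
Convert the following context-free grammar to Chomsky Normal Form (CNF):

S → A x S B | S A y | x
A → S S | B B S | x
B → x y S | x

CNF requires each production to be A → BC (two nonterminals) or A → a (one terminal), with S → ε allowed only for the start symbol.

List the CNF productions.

TX → x; TY → y; S → x; A → x; B → x; S → A X0; X0 → TX X1; X1 → S B; S → S X2; X2 → A TY; A → S S; A → B X3; X3 → B S; B → TX X4; X4 → TY S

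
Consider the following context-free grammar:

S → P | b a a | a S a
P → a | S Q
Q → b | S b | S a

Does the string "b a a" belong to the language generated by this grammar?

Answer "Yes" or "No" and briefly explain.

Yes - a valid derivation exists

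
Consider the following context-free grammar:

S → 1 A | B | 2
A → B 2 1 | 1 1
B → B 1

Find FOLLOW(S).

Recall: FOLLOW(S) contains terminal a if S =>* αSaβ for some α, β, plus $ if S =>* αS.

We compute FOLLOW(S) using the standard algorithm.
FOLLOW(S) starts with {$}.
FIRST(A) = {1}
FIRST(B) = {}
FIRST(S) = {1, 2}
FOLLOW(A) = {$}
FOLLOW(B) = {$, 1, 2}
FOLLOW(S) = {$}
Therefore, FOLLOW(S) = {$}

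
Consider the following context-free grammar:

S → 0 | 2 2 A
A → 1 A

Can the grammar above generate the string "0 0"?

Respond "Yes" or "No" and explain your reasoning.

No - no valid derivation exists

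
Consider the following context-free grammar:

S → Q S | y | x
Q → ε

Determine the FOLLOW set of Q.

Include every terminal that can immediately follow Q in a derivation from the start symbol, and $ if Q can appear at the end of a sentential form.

We compute FOLLOW(Q) using the standard algorithm.
FOLLOW(S) starts with {$}.
FIRST(Q) = {ε}
FIRST(S) = {x, y}
FOLLOW(Q) = {x, y}
FOLLOW(S) = {$}
Therefore, FOLLOW(Q) = {x, y}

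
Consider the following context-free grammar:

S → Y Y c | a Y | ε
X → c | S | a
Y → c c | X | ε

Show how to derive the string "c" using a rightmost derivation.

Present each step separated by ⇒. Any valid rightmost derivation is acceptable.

S ⇒ Y Y c ⇒ Y c ⇒ c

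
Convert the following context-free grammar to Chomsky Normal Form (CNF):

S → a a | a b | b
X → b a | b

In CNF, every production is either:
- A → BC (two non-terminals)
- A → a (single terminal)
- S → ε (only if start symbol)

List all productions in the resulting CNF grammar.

TA → a; TB → b; S → b; X → b; S → TA TA; S → TA TB; X → TB TA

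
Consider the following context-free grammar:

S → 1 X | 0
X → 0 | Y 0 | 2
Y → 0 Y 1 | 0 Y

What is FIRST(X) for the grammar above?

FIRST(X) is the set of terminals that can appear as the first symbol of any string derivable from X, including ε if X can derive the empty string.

We compute FIRST(X) using the standard algorithm.
FIRST(S) = {0, 1}
FIRST(X) = {0, 2}
FIRST(Y) = {0}
Therefore, FIRST(X) = {0, 2}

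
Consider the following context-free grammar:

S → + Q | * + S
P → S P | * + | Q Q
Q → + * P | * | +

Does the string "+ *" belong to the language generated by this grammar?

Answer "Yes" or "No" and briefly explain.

Yes - a valid derivation exists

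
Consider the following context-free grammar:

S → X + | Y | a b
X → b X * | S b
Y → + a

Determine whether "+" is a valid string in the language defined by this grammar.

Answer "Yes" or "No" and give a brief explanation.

No - no valid derivation exists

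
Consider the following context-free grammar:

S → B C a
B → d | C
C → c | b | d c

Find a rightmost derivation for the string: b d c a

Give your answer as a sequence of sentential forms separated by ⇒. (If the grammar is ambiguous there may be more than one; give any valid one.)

S ⇒ B C a ⇒ B d c a ⇒ C d c a ⇒ b d c a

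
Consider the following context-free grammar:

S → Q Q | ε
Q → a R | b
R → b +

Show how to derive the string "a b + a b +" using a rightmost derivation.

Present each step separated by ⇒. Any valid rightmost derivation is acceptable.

S ⇒ Q Q ⇒ Q a R ⇒ Q a b + ⇒ a R a b + ⇒ a b + a b +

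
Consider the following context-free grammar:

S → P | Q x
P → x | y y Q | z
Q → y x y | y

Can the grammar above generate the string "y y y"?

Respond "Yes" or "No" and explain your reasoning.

Yes - a valid derivation exists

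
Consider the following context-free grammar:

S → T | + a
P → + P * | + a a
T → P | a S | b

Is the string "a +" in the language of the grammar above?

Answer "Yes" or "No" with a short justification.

No - no valid derivation exists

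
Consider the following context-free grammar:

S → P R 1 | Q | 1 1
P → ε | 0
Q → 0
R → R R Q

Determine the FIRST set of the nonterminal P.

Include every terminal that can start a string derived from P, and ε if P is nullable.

We compute FIRST(P) using the standard algorithm.
FIRST(P) = {0, ε}
FIRST(Q) = {0}
FIRST(R) = {}
FIRST(S) = {0, 1}
Therefore, FIRST(P) = {0, ε}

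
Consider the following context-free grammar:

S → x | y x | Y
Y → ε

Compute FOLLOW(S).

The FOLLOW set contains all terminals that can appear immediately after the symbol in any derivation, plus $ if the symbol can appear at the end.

We compute FOLLOW(S) using the standard algorithm.
FOLLOW(S) starts with {$}.
FIRST(S) = {x, y, ε}
FIRST(Y) = {ε}
FOLLOW(S) = {$}
FOLLOW(Y) = {$}
Therefore, FOLLOW(S) = {$}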